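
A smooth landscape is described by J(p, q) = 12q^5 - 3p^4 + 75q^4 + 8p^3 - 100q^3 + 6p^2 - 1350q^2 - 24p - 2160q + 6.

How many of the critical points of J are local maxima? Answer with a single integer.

J separates as a function of p plus a function of q, so ∇J=0 decouples.
∂J/∂p = -12(p - 2)(p - 1)(p + 1) = 0 at p ∈ {-1, 1, 2}; ∂J/∂q = 60(q - 3)(q + 1)(q + 3)(q + 4) = 0 at q ∈ {-4, -3, -1, 3}.
The Hessian is diagonal: diag(J_pp, J_qq). Second derivatives: J_pp(-1)=-72, J_pp(1)=24, J_pp(2)=-36; J_qq(-4)=-1260, J_qq(-3)=720, J_qq(-1)=-1440, J_qq(3)=10080.
Local maxima occur where both diagonal entries negative: (-1, -4), (-1, -1), (2, -4), (2, -1). Count: 4.

4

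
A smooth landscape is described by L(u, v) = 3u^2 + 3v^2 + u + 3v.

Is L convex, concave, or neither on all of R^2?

convex

L is quadratic, so its Hessian is the constant matrix H = [[6, 0], [0, 6]].
det(H) = 36, tr(H) = 12.
det(H) > 0 and tr(H) > 0, so H is positive definite everywhere: convex.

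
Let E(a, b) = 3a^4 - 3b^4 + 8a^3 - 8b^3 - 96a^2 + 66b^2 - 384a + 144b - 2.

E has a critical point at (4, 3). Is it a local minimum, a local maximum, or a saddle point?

The mixed partial ∂²E/∂a∂b is 0, so the Hessian at any point is diag(E_aa, E_bb) = diag(12(3a^2 + 4a - 16), 12(-3b^2 - 4b + 11)).
At (4, 3): H = diag(576, -336).
The eigenvalues have opposite signs, so H is indefinite: a saddle point.

saddle point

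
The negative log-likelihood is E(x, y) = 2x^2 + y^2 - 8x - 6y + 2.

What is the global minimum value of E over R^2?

-15

E(x,y) separates as P(x) + Q(y) + 2, so its minimum is min P + min Q + 2.
P'(x) = 4x - 8 vanishes at x ∈ {2}; Q'(y) = 2y - 6 vanishes at y ∈ {3}.
Local minima of P (where P''>0): P(2)=-8. Local minima of Q: Q(3)=-9.
So the global minimum of E is P(2) + Q(3) + 2 = -8 − 9 + 2 = -15, attained at (2, 3).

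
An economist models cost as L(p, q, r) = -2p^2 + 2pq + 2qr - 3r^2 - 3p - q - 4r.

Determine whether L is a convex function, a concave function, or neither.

neither

L is quadratic, so its Hessian is the constant matrix H = [[-4, 2, 0], [2, 0, 2], [0, 2, -6]].
Leading principal minors: -4, -4, 40.
Neither pattern holds ⇒ H is indefinite ⇒ neither convex nor concave.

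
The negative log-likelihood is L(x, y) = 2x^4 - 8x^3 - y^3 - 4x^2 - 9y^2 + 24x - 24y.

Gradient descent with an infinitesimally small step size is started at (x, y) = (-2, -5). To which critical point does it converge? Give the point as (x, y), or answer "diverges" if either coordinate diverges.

(-1, -4)

L is separable, so gradient descent decouples: x follows -∂L/∂x, y follows -∂L/∂y.
∂L/∂x = 8(x - 3)(x - 1)(x + 1); at x=-2 this is -120, so x increases.
∂L/∂y = -3(y + 2)(y + 4); at y=-5 this is -9, so y increases.
x converges to its nearest critical value -1 (a local min of the x-part); y converges to -4. The iterate converges to (-1, -4).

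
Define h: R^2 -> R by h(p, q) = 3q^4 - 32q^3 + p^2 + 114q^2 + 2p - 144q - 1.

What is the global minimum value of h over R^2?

-61

h(p,q) separates as A(p) + B(q) − 1, so its minimum is min A + min B − 1.
A'(p) = 2p + 2 vanishes at p ∈ {-1}; B'(q) = 12(q - 4)(q - 3)(q - 1) vanishes at q ∈ {1, 3, 4}.
Local minima of A (where A''>0): A(-1)=-1. Local minima of B: B(1)=-59, B(4)=-32.
So the global minimum of h is A(-1) + B(1) − 1 = -1 − 59 − 1 = -61, attained at (-1, 1).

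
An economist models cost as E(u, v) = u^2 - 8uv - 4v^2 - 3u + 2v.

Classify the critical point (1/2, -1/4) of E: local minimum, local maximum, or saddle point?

saddle point

The Hessian of E is constant: H = [[2, -8], [-8, -8]].
det(H) = 2·(-8) − (-8)² = -80.
Since det(H) < 0, H is indefinite and the critical point is a saddle point.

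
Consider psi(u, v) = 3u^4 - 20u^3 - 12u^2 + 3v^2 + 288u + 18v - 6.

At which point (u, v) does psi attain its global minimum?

(-2, -3)

psi(u,v) separates as P(u) + Q(v) − 6, so its minimum is min P + min Q − 6.
P'(u) = 12(u - 4)(u - 3)(u + 2) vanishes at u ∈ {-2, 3, 4}; Q'(v) = 6v + 18 vanishes at v ∈ {-3}.
Local minima of P (where P''>0): P(-2)=-416, P(4)=448. Local minima of Q: Q(-3)=-27.
So the global minimum of psi is P(-2) + Q(-3) − 6 = -416 − 27 − 6 = -449, attained at (-2, -3).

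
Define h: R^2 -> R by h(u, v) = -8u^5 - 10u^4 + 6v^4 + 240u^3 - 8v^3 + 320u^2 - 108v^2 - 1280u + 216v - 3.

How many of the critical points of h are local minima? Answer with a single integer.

h separates as a function of u plus a function of v, so ∇h=0 decouples.
∂h/∂u = -40(u - 4)(u - 1)(u + 2)(u + 4) = 0 at u ∈ {-4, -2, 1, 4}; ∂h/∂v = 24(v - 3)(v - 1)(v + 3) = 0 at v ∈ {-3, 1, 3}.
The Hessian is diagonal: diag(h_uu, h_vv). Second derivatives: h_uu(-4)=3200, h_uu(-2)=-1440, h_uu(1)=1800, h_uu(4)=-5760; h_vv(-3)=576, h_vv(1)=-192, h_vv(3)=288.
Local minima occur where both diagonal entries positive: (-4, -3), (-4, 3), (1, -3), (1, 3). Count: 4.

4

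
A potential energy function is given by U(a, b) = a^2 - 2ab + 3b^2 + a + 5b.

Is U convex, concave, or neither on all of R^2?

U is quadratic, so its Hessian is the constant matrix H = [[2, -2], [-2, 6]].
det(H) = 8, tr(H) = 8.
det(H) > 0 and tr(H) > 0, so H is positive definite everywhere: convex.

convex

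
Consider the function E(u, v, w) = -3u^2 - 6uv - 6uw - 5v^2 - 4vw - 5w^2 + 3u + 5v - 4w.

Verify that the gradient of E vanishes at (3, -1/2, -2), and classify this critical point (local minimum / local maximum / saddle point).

∇E = (-6u - 6v - 6w + 3, -6u - 10v - 4w + 5, -6u - 4v - 10w - 4); substituting (3, -1/2, -2) gives ∇E = (0, 0, 0), so (3, -1/2, -2) is indeed a critical point.
The Hessian is constant: H = [[-6, -6, -6], [-6, -10, -4], [-6, -4, -10]].
Leading principal minors: Δ₁ = -6, Δ₂ = 24, Δ₃ = -72.
The minors alternate sign starting negative (−, +, −), so H is negative definite: a local maximum.

local maximum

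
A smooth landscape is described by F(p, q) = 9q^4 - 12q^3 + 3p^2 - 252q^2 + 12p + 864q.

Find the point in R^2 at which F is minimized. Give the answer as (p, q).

F(p,q) separates as A(p) + B(q), so its minimum is min A + min B.
A'(p) = 6p + 12 vanishes at p ∈ {-2}; B'(q) = 36(q - 3)(q - 2)(q + 4) vanishes at q ∈ {-4, 2, 3}.
Local minima of A (where A''>0): A(-2)=-12. Local minima of B: B(-4)=-4416, B(3)=729.
So the global minimum of F is A(-2) + B(-4) = -12 − 4416 = -4428, attained at (-2, -4).

(-2, -4)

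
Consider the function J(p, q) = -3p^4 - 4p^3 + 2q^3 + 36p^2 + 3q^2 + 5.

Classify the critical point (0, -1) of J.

The mixed partial ∂²J/∂p∂q is 0, so the Hessian at any point is diag(J_pp, J_qq) = diag(12(-3p^2 - 2p + 6), 6(2q + 1)).
At (0, -1): H = diag(72, -6).
The eigenvalues have opposite signs, so H is indefinite: a saddle point.

saddle point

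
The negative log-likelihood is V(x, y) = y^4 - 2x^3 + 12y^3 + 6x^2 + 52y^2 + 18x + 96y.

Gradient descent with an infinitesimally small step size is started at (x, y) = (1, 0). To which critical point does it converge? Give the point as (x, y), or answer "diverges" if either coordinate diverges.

(-1, -2)

V is separable, so gradient descent decouples: x follows -∂V/∂x, y follows -∂V/∂y.
∂V/∂x = -6(x - 3)(x + 1); at x=1 this is 24, so x decreases.
∂V/∂y = 4(y + 2)(y + 3)(y + 4); at y=0 this is 96, so y decreases.
x converges to its nearest critical value -1 (a local min of the x-part); y converges to -2. The iterate converges to (-1, -2).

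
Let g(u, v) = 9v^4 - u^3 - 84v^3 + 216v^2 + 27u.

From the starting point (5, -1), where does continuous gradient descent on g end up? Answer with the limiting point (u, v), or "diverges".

diverges

g is separable, so gradient descent decouples: u follows -∂g/∂u, v follows -∂g/∂v.
∂g/∂u = -3(u - 3)(u + 3); at u=5 this is -48, so u increases.
∂g/∂v = 36v(v - 4)(v - 3); at v=-1 this is -720, so v increases.
The u-coordinate has no critical point in that direction and runs off to infinity.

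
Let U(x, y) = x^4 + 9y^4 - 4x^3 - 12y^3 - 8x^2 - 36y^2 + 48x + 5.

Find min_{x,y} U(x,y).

U(x,y) separates as P(x) + Q(y) + 5, so its minimum is min P + min Q + 5.
P'(x) = 4(x - 3)(x - 2)(x + 2) vanishes at x ∈ {-2, 2, 3}; Q'(y) = 36y(y - 2)(y + 1) vanishes at y ∈ {-1, 0, 2}.
Local minima of P (where P''>0): P(-2)=-80, P(3)=45. Local minima of Q: Q(-1)=-15, Q(2)=-96.
So the global minimum of U is P(-2) + Q(2) + 5 = -80 − 96 + 5 = -171, attained at (-2, 2).

-171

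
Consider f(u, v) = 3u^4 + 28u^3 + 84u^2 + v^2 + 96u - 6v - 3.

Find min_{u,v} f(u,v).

-76

f(u,v) separates as P(u) + Q(v) − 3, so its minimum is min P + min Q − 3.
P'(u) = 12(u + 1)(u + 2)(u + 4) vanishes at u ∈ {-4, -2, -1}; Q'(v) = 2v - 6 vanishes at v ∈ {3}.
Local minima of P (where P''>0): P(-4)=-64, P(-1)=-37. Local minima of Q: Q(3)=-9.
So the global minimum of f is P(-4) + Q(3) − 3 = -64 − 9 − 3 = -76, attained at (-4, 3).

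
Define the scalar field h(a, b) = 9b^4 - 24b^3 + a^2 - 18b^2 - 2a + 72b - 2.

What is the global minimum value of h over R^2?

h(a,b) separates as P(a) + Q(b) − 2, so its minimum is min P + min Q − 2.
P'(a) = 2a - 2 vanishes at a ∈ {1}; Q'(b) = 36(b - 2)(b - 1)(b + 1) vanishes at b ∈ {-1, 1, 2}.
Local minima of P (where P''>0): P(1)=-1. Local minima of Q: Q(-1)=-57, Q(2)=24.
So the global minimum of h is P(1) + Q(-1) − 2 = -1 − 57 − 2 = -60, attained at (1, -1).

-60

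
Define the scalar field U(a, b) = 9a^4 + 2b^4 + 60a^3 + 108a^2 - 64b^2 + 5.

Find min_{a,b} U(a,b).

U(a,b) separates as P(a) + Q(b) + 5, so its minimum is min P + min Q + 5.
P'(a) = 36a(a + 2)(a + 3) vanishes at a ∈ {-3, -2, 0}; Q'(b) = 8b(b - 4)(b + 4) vanishes at b ∈ {-4, 0, 4}.
Local minima of P (where P''>0): P(-3)=81, P(0)=0. Local minima of Q: Q(-4)=-512, Q(4)=-512.
So the global minimum of U is P(0) + Q(-4) + 5 = 0 − 512 + 5 = -507, attained at (0, -4).

-507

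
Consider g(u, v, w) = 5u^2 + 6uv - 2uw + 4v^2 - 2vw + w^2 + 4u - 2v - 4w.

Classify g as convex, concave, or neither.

g is quadratic, so its Hessian is the constant matrix H = [[10, 6, -2], [6, 8, -2], [-2, -2, 2]].
Leading principal minors: 10, 44, 64.
All positive ⇒ H ≻ 0 ⇒ convex.

convex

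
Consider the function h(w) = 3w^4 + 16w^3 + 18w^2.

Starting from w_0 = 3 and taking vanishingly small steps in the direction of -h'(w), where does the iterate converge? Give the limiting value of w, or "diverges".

0

h'(w) = 12w(w + 1)(w + 3), so h'(3) = 864.
Gradient descent moves in the -h' direction, i.e. w is decreasing.
The nearest critical point in that direction is w = 0, where h'' = 36 > 0 (a local minimum). The iterate converges there.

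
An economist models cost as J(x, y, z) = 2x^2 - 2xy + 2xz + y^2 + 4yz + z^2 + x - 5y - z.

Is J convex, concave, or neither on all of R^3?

neither

J is quadratic, so its Hessian is the constant matrix H = [[4, -2, 2], [-2, 2, 4], [2, 4, 2]].
Leading principal minors: 4, 4, -96.
Neither pattern holds ⇒ H is indefinite ⇒ neither convex nor concave.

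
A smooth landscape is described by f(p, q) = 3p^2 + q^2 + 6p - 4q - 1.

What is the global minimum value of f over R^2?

-8

f(p,q) separates as A(p) + B(q) − 1, so its minimum is min A + min B − 1.
A'(p) = 6p + 6 vanishes at p ∈ {-1}; B'(q) = 2q - 4 vanishes at q ∈ {2}.
Local minima of A (where A''>0): A(-1)=-3. Local minima of B: B(2)=-4.
So the global minimum of f is A(-1) + B(2) − 1 = -3 − 4 − 1 = -8, attained at (-1, 2).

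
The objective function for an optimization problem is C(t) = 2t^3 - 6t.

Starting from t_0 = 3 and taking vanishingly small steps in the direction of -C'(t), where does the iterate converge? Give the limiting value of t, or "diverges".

C'(t) = 6(t - 1)(t + 1), so C'(3) = 48.
Gradient descent moves in the -C' direction, i.e. t is decreasing.
The nearest critical point in that direction is t = 1, where C'' = 12 > 0 (a local minimum). The iterate converges there.

1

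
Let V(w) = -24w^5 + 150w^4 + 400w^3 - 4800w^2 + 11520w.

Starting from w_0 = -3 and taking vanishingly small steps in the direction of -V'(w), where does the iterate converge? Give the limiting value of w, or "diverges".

-4

V'(w) = -120(w - 4)(w - 3)(w - 2)(w + 4), so V'(-3) = 25200.
Gradient descent moves in the -V' direction, i.e. w is decreasing.
The nearest critical point in that direction is w = -4, where V'' = 40320 > 0 (a local minimum). The iterate converges there.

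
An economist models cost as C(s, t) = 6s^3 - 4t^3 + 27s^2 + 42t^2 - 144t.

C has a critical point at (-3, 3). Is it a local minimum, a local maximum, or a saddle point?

saddle point

The mixed partial ∂²C/∂s∂t is 0, so the Hessian at any point is diag(C_ss, C_tt) = diag(18(2s + 3), 12(-2t + 7)).
At (-3, 3): H = diag(-54, 12).
The eigenvalues have opposite signs, so H is indefinite: a saddle point.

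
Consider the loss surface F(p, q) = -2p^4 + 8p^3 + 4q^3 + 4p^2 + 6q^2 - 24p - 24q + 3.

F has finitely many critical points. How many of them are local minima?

F separates as a function of p plus a function of q, so ∇F=0 decouples.
∂F/∂p = -8(p - 3)(p - 1)(p + 1) = 0 at p ∈ {-1, 1, 3}; ∂F/∂q = 12(q - 1)(q + 2) = 0 at q ∈ {-2, 1}.
The Hessian is diagonal: diag(F_pp, F_qq). Second derivatives: F_pp(-1)=-64, F_pp(1)=32, F_pp(3)=-64; F_qq(-2)=-36, F_qq(1)=36.
Local minima occur where both diagonal entries positive: (1, 1). Count: 1.

1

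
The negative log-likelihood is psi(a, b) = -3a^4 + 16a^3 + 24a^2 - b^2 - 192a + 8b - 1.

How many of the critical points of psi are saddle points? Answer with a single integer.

psi separates as a function of a plus a function of b, so ∇psi=0 decouples.
∂psi/∂a = -12(a - 4)(a - 2)(a + 2) = 0 at a ∈ {-2, 2, 4}; ∂psi/∂b = -2(b - 4) = 0 at b ∈ {4}.
The Hessian is diagonal: diag(psi_aa, psi_bb). Second derivatives: psi_aa(-2)=-288, psi_aa(2)=96, psi_aa(4)=-144; psi_bb(4)=-2.
Saddle points occur where the two diagonal entries have opposite signs: (2, 4). Count: 1.

1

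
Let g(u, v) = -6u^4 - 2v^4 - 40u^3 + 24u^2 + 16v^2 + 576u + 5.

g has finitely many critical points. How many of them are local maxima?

g separates as a function of u plus a function of v, so ∇g=0 decouples.
∂g/∂u = -24(u - 2)(u + 3)(u + 4) = 0 at u ∈ {-4, -3, 2}; ∂g/∂v = -8v(v - 2)(v + 2) = 0 at v ∈ {-2, 0, 2}.
The Hessian is diagonal: diag(g_uu, g_vv). Second derivatives: g_uu(-4)=-144, g_uu(-3)=120, g_uu(2)=-720; g_vv(-2)=-64, g_vv(0)=32, g_vv(2)=-64.
Local maxima occur where both diagonal entries negative: (-4, -2), (-4, 2), (2, -2), (2, 2). Count: 4.

4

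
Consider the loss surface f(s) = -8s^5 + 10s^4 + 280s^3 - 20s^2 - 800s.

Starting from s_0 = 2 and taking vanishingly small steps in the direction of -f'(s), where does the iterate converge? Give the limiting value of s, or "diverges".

f'(s) = -40(s - 5)(s - 1)(s + 1)(s + 4), so f'(2) = 2160.
Gradient descent moves in the -f' direction, i.e. s is decreasing.
The nearest critical point in that direction is s = 1, where f'' = 1600 > 0 (a local minimum). The iterate converges there.

1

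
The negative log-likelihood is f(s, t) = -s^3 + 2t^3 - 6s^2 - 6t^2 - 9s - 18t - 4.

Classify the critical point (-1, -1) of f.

The mixed partial ∂²f/∂s∂t is 0, so the Hessian at any point is diag(f_ss, f_tt) = diag(-6(s + 2), 12(t - 1)).
At (-1, -1): H = diag(-6, -24).
Both eigenvalues are negative, so H is negative definite: a local maximum.

local maximum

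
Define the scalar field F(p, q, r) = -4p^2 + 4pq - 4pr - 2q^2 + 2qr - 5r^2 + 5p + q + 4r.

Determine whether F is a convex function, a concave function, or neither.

concave

F is quadratic, so its Hessian is the constant matrix H = [[-8, 4, -4], [4, -4, 2], [-4, 2, -10]].
Leading principal minors: -8, 16, -128.
Signs alternate −, +, − ⇒ H ≺ 0 ⇒ concave.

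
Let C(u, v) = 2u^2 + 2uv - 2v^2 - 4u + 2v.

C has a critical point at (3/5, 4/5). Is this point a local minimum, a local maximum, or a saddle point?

The Hessian of C is constant: H = [[4, 2], [2, -4]].
det(H) = 4·(-4) − 2² = -20.
Since det(H) < 0, H is indefinite and the critical point is a saddle point.

saddle point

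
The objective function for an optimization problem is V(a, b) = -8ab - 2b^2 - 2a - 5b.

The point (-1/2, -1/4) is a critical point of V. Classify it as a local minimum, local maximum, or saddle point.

saddle point

The Hessian of V is constant: H = [[0, -8], [-8, -4]].
det(H) = 0·(-4) − (-8)² = -64.
Since det(H) < 0, H is indefinite and the critical point is a saddle point.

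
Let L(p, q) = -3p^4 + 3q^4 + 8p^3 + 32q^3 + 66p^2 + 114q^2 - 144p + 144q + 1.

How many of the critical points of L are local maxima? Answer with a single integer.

L separates as a function of p plus a function of q, so ∇L=0 decouples.
∂L/∂p = -12(p - 4)(p - 1)(p + 3) = 0 at p ∈ {-3, 1, 4}; ∂L/∂q = 12(q + 1)(q + 3)(q + 4) = 0 at q ∈ {-4, -3, -1}.
The Hessian is diagonal: diag(L_pp, L_qq). Second derivatives: L_pp(-3)=-336, L_pp(1)=144, L_pp(4)=-252; L_qq(-4)=36, L_qq(-3)=-24, L_qq(-1)=72.
Local maxima occur where both diagonal entries negative: (-3, -3), (4, -3). Count: 2.

2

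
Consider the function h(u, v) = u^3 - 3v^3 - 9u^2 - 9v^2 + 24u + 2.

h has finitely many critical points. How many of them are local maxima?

h separates as a function of u plus a function of v, so ∇h=0 decouples.
∂h/∂u = 3(u - 4)(u - 2) = 0 at u ∈ {2, 4}; ∂h/∂v = -9v(v + 2) = 0 at v ∈ {-2, 0}.
The Hessian is diagonal: diag(h_uu, h_vv). Second derivatives: h_uu(2)=-6, h_uu(4)=6; h_vv(-2)=18, h_vv(0)=-18.
Local maxima occur where both diagonal entries negative: (2, 0). Count: 1.

1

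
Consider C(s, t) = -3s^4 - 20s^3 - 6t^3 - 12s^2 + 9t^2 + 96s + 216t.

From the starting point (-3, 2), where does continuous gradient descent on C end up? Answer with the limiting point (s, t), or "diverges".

C is separable, so gradient descent decouples: s follows -∂C/∂s, t follows -∂C/∂t.
∂C/∂s = -12(s - 1)(s + 2)(s + 4); at s=-3 this is -48, so s increases.
∂C/∂t = -18(t - 4)(t + 3); at t=2 this is 180, so t decreases.
s converges to its nearest critical value -2 (a local min of the s-part); t converges to -3. The iterate converges to (-2, -3).

(-2, -3)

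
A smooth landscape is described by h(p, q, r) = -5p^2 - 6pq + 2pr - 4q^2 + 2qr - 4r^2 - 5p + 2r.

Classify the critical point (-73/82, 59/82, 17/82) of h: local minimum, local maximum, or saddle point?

local maximum

The Hessian is constant: H = [[-10, -6, 2], [-6, -8, 2], [2, 2, -8]].
Leading principal minors: Δ₁ = -10, Δ₂ = 44, Δ₃ = -328.
The minors alternate sign starting negative (−, +, −), so H is negative definite: a local maximum.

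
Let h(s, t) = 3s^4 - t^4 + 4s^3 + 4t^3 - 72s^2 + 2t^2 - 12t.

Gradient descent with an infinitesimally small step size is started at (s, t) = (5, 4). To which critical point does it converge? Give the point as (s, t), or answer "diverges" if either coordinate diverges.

diverges

h is separable, so gradient descent decouples: s follows -∂h/∂s, t follows -∂h/∂t.
∂h/∂s = 12s(s - 3)(s + 4); at s=5 this is 1080, so s decreases.
∂h/∂t = -4(t - 3)(t - 1)(t + 1); at t=4 this is -60, so t increases.
The t-coordinate has no critical point in that direction and runs off to infinity.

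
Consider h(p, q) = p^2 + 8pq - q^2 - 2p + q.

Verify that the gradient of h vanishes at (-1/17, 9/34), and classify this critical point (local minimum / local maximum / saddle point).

saddle point

∇h = (2p + 8q - 2, 8p - 2q + 1); substituting (-1/17, 9/34) gives ∇h = (0, 0), so (-1/17, 9/34) is indeed a critical point.
The Hessian of h is constant: H = [[2, 8], [8, -2]].
det(H) = 2·(-2) − 8² = -68.
Since det(H) < 0, H is indefinite and the critical point is a saddle point.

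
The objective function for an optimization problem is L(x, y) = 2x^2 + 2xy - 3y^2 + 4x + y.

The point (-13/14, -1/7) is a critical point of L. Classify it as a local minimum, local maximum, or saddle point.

saddle point

The Hessian of L is constant: H = [[4, 2], [2, -6]].
det(H) = 4·(-6) − 2² = -28.
Since det(H) < 0, H is indefinite and the critical point is a saddle point.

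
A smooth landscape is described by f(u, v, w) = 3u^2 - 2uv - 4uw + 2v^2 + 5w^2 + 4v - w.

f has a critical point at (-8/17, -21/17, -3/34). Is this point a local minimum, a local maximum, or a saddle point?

The Hessian is constant: H = [[6, -2, -4], [-2, 4, 0], [-4, 0, 10]].
Leading principal minors: Δ₁ = 6, Δ₂ = 20, Δ₃ = 136.
All leading minors are positive, so H is positive definite: a local minimum.

local minimum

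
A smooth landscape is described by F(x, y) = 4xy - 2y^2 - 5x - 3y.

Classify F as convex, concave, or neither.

F is quadratic, so its Hessian is the constant matrix H = [[0, 4], [4, -4]].
det(H) = -16, tr(H) = -4.
det(H) < 0, so H is indefinite: neither convex nor concave.

neither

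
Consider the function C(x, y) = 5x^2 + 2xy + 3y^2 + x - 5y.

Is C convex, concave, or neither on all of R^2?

convex

C is quadratic, so its Hessian is the constant matrix H = [[10, 2], [2, 6]].
det(H) = 56, tr(H) = 16.
det(H) > 0 and tr(H) > 0, so H is positive definite everywhere: convex.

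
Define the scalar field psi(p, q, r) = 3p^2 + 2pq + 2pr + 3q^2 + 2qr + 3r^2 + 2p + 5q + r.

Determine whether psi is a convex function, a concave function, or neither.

psi is quadratic, so its Hessian is the constant matrix H = [[6, 2, 2], [2, 6, 2], [2, 2, 6]].
Leading principal minors: 6, 32, 160.
All positive ⇒ H ≻ 0 ⇒ convex.

convex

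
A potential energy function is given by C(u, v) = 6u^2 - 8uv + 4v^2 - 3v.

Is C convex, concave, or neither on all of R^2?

C is quadratic, so its Hessian is the constant matrix H = [[12, -8], [-8, 8]].
det(H) = 32, tr(H) = 20.
det(H) > 0 and tr(H) > 0, so H is positive definite everywhere: convex.

convex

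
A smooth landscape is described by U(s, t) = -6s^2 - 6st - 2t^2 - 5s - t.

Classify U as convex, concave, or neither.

U is quadratic, so its Hessian is the constant matrix H = [[-12, -6], [-6, -4]].
det(H) = 12, tr(H) = -16.
det(H) > 0 and tr(H) < 0, so H is negative definite everywhere: concave.

concave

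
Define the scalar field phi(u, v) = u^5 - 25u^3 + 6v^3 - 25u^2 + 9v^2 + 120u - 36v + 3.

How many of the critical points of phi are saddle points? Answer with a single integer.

phi separates as a function of u plus a function of v, so ∇phi=0 decouples.
∂phi/∂u = 5(u - 4)(u - 1)(u + 2)(u + 3) = 0 at u ∈ {-3, -2, 1, 4}; ∂phi/∂v = 18(v - 1)(v + 2) = 0 at v ∈ {-2, 1}.
The Hessian is diagonal: diag(phi_uu, phi_vv). Second derivatives: phi_uu(-3)=-140, phi_uu(-2)=90, phi_uu(1)=-180, phi_uu(4)=630; phi_vv(-2)=-54, phi_vv(1)=54.
Saddle points occur where the two diagonal entries have opposite signs: (-3, 1), (-2, -2), (1, 1), (4, -2). Count: 4.

4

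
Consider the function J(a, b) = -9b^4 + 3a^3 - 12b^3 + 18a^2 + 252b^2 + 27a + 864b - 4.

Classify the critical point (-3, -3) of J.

The mixed partial ∂²J/∂a∂b is 0, so the Hessian at any point is diag(J_aa, J_bb) = diag(18(a + 2), 36(-3b^2 - 2b + 14)).
At (-3, -3): H = diag(-18, -252).
Both eigenvalues are negative, so H is negative definite: a local maximum.

local maximum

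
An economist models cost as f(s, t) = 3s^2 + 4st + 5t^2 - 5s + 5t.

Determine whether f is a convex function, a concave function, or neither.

f is quadratic, so its Hessian is the constant matrix H = [[6, 4], [4, 10]].
det(H) = 44, tr(H) = 16.
det(H) > 0 and tr(H) > 0, so H is positive definite everywhere: convex.

convex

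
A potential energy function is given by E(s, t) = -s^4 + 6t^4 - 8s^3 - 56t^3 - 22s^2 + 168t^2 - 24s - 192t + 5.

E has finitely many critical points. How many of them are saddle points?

E separates as a function of s plus a function of t, so ∇E=0 decouples.
∂E/∂s = -4(s + 1)(s + 2)(s + 3) = 0 at s ∈ {-3, -2, -1}; ∂E/∂t = 24(t - 4)(t - 2)(t - 1) = 0 at t ∈ {1, 2, 4}.
The Hessian is diagonal: diag(E_ss, E_tt). Second derivatives: E_ss(-3)=-8, E_ss(-2)=4, E_ss(-1)=-8; E_tt(1)=72, E_tt(2)=-48, E_tt(4)=144.
Saddle points occur where the two diagonal entries have opposite signs: (-3, 1), (-3, 4), (-2, 2), (-1, 1), (-1, 4). Count: 5.

5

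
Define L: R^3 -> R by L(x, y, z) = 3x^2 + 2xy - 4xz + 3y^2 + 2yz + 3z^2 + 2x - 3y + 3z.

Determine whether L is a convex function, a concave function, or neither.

convex

L is quadratic, so its Hessian is the constant matrix H = [[6, 2, -4], [2, 6, 2], [-4, 2, 6]].
Leading principal minors: 6, 32, 40.
All positive ⇒ H ≻ 0 ⇒ convex.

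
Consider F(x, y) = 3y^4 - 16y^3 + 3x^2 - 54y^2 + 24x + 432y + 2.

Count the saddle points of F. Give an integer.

F separates as a function of x plus a function of y, so ∇F=0 decouples.
∂F/∂x = 6(x + 4) = 0 at x ∈ {-4}; ∂F/∂y = 12(y - 4)(y - 3)(y + 3) = 0 at y ∈ {-3, 3, 4}.
The Hessian is diagonal: diag(F_xx, F_yy). Second derivatives: F_xx(-4)=6; F_yy(-3)=504, F_yy(3)=-72, F_yy(4)=84.
Saddle points occur where the two diagonal entries have opposite signs: (-4, 3). Count: 1.

1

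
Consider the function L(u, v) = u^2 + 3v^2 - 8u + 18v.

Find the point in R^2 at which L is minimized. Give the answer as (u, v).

(4, -3)

L(u,v) separates as P(u) + Q(v), so its minimum is min P + min Q.
P'(u) = 2u - 8 vanishes at u ∈ {4}; Q'(v) = 6v + 18 vanishes at v ∈ {-3}.
Local minima of P (where P''>0): P(4)=-16. Local minima of Q: Q(-3)=-27.
So the global minimum of L is P(4) + Q(-3) = -16 − 27 = -43, attained at (4, -3).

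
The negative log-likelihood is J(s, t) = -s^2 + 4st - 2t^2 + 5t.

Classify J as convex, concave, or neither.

J is quadratic, so its Hessian is the constant matrix H = [[-2, 4], [4, -4]].
det(H) = -8, tr(H) = -6.
det(H) < 0, so H is indefinite: neither convex nor concave.

neither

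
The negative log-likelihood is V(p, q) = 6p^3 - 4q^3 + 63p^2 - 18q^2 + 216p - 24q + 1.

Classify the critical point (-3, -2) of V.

local minimum

The mixed partial ∂²V/∂p∂q is 0, so the Hessian at any point is diag(V_pp, V_qq) = diag(18(2p + 7), -12(2q + 3)).
At (-3, -2): H = diag(18, 12).
Both eigenvalues are positive, so H is positive definite: a local minimum.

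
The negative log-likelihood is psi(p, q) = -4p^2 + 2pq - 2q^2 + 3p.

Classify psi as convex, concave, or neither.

concave

psi is quadratic, so its Hessian is the constant matrix H = [[-8, 2], [2, -4]].
det(H) = 28, tr(H) = -12.
det(H) > 0 and tr(H) < 0, so H is negative definite everywhere: concave.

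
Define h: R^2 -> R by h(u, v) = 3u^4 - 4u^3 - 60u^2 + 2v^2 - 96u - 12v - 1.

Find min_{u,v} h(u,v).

-851

h(u,v) separates as P(u) + Q(v) − 1, so its minimum is min P + min Q − 1.
P'(u) = 12(u - 4)(u + 1)(u + 2) vanishes at u ∈ {-2, -1, 4}; Q'(v) = 4v - 12 vanishes at v ∈ {3}.
Local minima of P (where P''>0): P(-2)=32, P(4)=-832. Local minima of Q: Q(3)=-18.
So the global minimum of h is P(4) + Q(3) − 1 = -832 − 18 − 1 = -851, attained at (4, 3).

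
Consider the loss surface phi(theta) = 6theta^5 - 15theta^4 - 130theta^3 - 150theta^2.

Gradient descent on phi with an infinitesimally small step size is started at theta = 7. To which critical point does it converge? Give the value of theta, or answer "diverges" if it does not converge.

5

phi'(theta) = 30theta(theta - 5)(theta + 1)(theta + 2), so phi'(7) = 30240.
Gradient descent moves in the -phi' direction, i.e. theta is decreasing.
The nearest critical point in that direction is theta = 5, where phi'' = 6300 > 0 (a local minimum). The iterate converges there.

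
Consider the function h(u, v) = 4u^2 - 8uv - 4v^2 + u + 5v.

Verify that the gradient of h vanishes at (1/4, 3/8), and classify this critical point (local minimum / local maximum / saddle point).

saddle point

∇h = (8u - 8v + 1, -8u - 8v + 5); substituting (1/4, 3/8) gives ∇h = (0, 0), so (1/4, 3/8) is indeed a critical point.
The Hessian of h is constant: H = [[8, -8], [-8, -8]].
det(H) = 8·(-8) − (-8)² = -128.
Since det(H) < 0, H is indefinite and the critical point is a saddle point.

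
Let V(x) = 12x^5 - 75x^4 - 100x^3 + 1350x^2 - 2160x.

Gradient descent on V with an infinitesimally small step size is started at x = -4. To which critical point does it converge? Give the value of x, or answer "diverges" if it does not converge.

diverges

V'(x) = 60(x - 4)(x - 3)(x - 1)(x + 3), so V'(-4) = 16800.
Gradient descent moves in the -V' direction, i.e. x is decreasing.
There is no critical point below x=-4, and V' keeps the same sign, so the iterate runs off to −∞.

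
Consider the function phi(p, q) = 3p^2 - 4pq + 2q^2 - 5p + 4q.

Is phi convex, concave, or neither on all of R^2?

convex

phi is quadratic, so its Hessian is the constant matrix H = [[6, -4], [-4, 4]].
det(H) = 8, tr(H) = 10.
det(H) > 0 and tr(H) > 0, so H is positive definite everywhere: convex.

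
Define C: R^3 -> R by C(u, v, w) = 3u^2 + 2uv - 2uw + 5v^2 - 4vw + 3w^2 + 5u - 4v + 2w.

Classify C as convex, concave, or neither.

convex

C is quadratic, so its Hessian is the constant matrix H = [[6, 2, -2], [2, 10, -4], [-2, -4, 6]].
Leading principal minors: 6, 56, 232.
All positive ⇒ H ≻ 0 ⇒ convex.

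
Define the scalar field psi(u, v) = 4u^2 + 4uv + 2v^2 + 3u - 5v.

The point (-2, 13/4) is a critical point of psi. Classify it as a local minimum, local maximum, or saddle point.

The Hessian of psi is constant: H = [[8, 4], [4, 4]].
det(H) = 8·4 − 4² = 16.
det(H) > 0 and tr(H) = 12 > 0, so H is positive definite and the point is a local minimum.

local minimum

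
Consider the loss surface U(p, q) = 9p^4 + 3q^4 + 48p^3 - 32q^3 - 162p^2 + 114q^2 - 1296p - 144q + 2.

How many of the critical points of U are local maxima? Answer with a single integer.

1

U separates as a function of p plus a function of q, so ∇U=0 decouples.
∂U/∂p = 36(p - 3)(p + 3)(p + 4) = 0 at p ∈ {-4, -3, 3}; ∂U/∂q = 12(q - 4)(q - 3)(q - 1) = 0 at q ∈ {1, 3, 4}.
The Hessian is diagonal: diag(U_pp, U_qq). Second derivatives: U_pp(-4)=252, U_pp(-3)=-216, U_pp(3)=1512; U_qq(1)=72, U_qq(3)=-24, U_qq(4)=36.
Local maxima occur where both diagonal entries negative: (-3, 3). Count: 1.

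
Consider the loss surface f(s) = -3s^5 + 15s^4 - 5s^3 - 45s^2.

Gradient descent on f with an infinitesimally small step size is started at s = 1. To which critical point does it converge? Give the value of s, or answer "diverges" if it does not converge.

f'(s) = -15s(s - 3)(s - 2)(s + 1), so f'(1) = -60.
Gradient descent moves in the -f' direction, i.e. s is increasing.
The nearest critical point in that direction is s = 2, where f'' = 90 > 0 (a local minimum). The iterate converges there.

2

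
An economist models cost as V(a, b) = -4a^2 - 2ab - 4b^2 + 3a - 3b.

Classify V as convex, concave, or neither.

V is quadratic, so its Hessian is the constant matrix H = [[-8, -2], [-2, -8]].
det(H) = 60, tr(H) = -16.
det(H) > 0 and tr(H) < 0, so H is negative definite everywhere: concave.

concave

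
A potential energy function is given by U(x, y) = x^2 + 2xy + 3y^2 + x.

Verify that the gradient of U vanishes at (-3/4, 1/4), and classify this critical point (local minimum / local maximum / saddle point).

local minimum

∇U = (2x + 2y + 1, 2x + 6y); substituting (-3/4, 1/4) gives ∇U = (0, 0), so (-3/4, 1/4) is indeed a critical point.
The Hessian of U is constant: H = [[2, 2], [2, 6]].
det(H) = 2·6 − 2² = 8.
det(H) > 0 and tr(H) = 8 > 0, so H is positive definite and the point is a local minimum.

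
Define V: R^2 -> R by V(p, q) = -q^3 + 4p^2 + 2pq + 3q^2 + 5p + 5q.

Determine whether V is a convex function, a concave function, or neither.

The term -q^3 is cubic, so the Hessian is not constant.
∂²V/∂q² = -6q + 6, which takes both signs as q varies (negative for sufficiently large q). A diagonal entry of the Hessian changing sign means the Hessian is neither positive- nor negative-semidefinite on all of R^2.

neither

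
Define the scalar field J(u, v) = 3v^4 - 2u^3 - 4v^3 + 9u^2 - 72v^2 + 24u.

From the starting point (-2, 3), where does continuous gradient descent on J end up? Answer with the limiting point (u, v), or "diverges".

(-1, 4)

J is separable, so gradient descent decouples: u follows -∂J/∂u, v follows -∂J/∂v.
∂J/∂u = -6(u - 4)(u + 1); at u=-2 this is -36, so u increases.
∂J/∂v = 12v(v - 4)(v + 3); at v=3 this is -216, so v increases.
u converges to its nearest critical value -1 (a local min of the u-part); v converges to 4. The iterate converges to (-1, 4).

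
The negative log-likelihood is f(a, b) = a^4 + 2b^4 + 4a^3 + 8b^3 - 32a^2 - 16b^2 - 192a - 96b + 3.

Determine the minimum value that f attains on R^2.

f(a,b) separates as P(a) + Q(b) + 3, so its minimum is min P + min Q + 3.
P'(a) = 4(a - 4)(a + 3)(a + 4) vanishes at a ∈ {-4, -3, 4}; Q'(b) = 8(b - 2)(b + 2)(b + 3) vanishes at b ∈ {-3, -2, 2}.
Local minima of P (where P''>0): P(-4)=256, P(4)=-768. Local minima of Q: Q(-3)=90, Q(2)=-160.
So the global minimum of f is P(4) + Q(2) + 3 = -768 − 160 + 3 = -925, attained at (4, 2).

-925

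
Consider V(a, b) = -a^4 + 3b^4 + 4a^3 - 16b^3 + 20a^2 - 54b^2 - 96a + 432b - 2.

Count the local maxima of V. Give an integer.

V separates as a function of a plus a function of b, so ∇V=0 decouples.
∂V/∂a = -4(a - 4)(a - 2)(a + 3) = 0 at a ∈ {-3, 2, 4}; ∂V/∂b = 12(b - 4)(b - 3)(b + 3) = 0 at b ∈ {-3, 3, 4}.
The Hessian is diagonal: diag(V_aa, V_bb). Second derivatives: V_aa(-3)=-140, V_aa(2)=40, V_aa(4)=-56; V_bb(-3)=504, V_bb(3)=-72, V_bb(4)=84.
Local maxima occur where both diagonal entries negative: (-3, 3), (4, 3). Count: 2.

2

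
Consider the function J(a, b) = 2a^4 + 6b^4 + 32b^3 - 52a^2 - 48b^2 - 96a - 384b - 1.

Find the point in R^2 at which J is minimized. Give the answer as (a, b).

J(a,b) separates as P(a) + Q(b) − 1, so its minimum is min P + min Q − 1.
P'(a) = 8(a - 4)(a + 1)(a + 3) vanishes at a ∈ {-3, -1, 4}; Q'(b) = 24(b - 2)(b + 2)(b + 4) vanishes at b ∈ {-4, -2, 2}.
Local minima of P (where P''>0): P(-3)=-18, P(4)=-704. Local minima of Q: Q(-4)=256, Q(2)=-608.
So the global minimum of J is P(4) + Q(2) − 1 = -704 − 608 − 1 = -1313, attained at (4, 2).

(4, 2)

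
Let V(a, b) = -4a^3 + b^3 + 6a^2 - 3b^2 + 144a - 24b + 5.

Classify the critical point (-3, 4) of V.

local minimum

The mixed partial ∂²V/∂a∂b is 0, so the Hessian at any point is diag(V_aa, V_bb) = diag(12(-2a + 1), 6(b - 1)).
At (-3, 4): H = diag(84, 18).
Both eigenvalues are positive, so H is positive definite: a local minimum.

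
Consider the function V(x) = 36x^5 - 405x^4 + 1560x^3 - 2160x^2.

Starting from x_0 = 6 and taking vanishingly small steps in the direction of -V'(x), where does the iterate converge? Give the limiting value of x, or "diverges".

V'(x) = 180x(x - 4)(x - 3)(x - 2), so V'(6) = 25920.
Gradient descent moves in the -V' direction, i.e. x is decreasing.
The nearest critical point in that direction is x = 4, where V'' = 1440 > 0 (a local minimum). The iterate converges there.

4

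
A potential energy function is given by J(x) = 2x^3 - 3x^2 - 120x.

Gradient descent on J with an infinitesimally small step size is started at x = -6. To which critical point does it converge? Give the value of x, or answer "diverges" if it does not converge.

J'(x) = 6(x - 5)(x + 4), so J'(-6) = 132.
Gradient descent moves in the -J' direction, i.e. x is decreasing.
There is no critical point below x=-6, and J' keeps the same sign, so the iterate runs off to −∞.

diverges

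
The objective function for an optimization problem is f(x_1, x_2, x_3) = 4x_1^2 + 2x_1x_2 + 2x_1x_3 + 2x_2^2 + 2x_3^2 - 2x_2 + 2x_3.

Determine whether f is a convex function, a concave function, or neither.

convex

f is quadratic, so its Hessian is the constant matrix H = [[8, 2, 2], [2, 4, 0], [2, 0, 4]].
Leading principal minors: 8, 28, 96.
All positive ⇒ H ≻ 0 ⇒ convex.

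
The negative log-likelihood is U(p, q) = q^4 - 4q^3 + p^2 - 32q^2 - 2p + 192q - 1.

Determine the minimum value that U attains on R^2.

U(p,q) separates as A(p) + B(q) − 1, so its minimum is min A + min B − 1.
A'(p) = 2p - 2 vanishes at p ∈ {1}; B'(q) = 4(q - 4)(q - 3)(q + 4) vanishes at q ∈ {-4, 3, 4}.
Local minima of A (where A''>0): A(1)=-1. Local minima of B: B(-4)=-768, B(4)=256.
So the global minimum of U is A(1) + B(-4) − 1 = -1 − 768 − 1 = -770, attained at (1, -4).

-770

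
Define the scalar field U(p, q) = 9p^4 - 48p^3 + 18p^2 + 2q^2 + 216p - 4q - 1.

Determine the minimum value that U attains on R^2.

U(p,q) separates as A(p) + B(q) − 1, so its minimum is min A + min B − 1.
A'(p) = 36(p - 3)(p - 2)(p + 1) vanishes at p ∈ {-1, 2, 3}; B'(q) = 4q - 4 vanishes at q ∈ {1}.
Local minima of A (where A''>0): A(-1)=-141, A(3)=243. Local minima of B: B(1)=-2.
So the global minimum of U is A(-1) + B(1) − 1 = -141 − 2 − 1 = -144, attained at (-1, 1).

-144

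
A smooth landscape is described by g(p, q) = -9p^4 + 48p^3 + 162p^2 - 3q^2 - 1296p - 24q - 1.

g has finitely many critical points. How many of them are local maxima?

2

g separates as a function of p plus a function of q, so ∇g=0 decouples.
∂g/∂p = -36(p - 4)(p - 3)(p + 3) = 0 at p ∈ {-3, 3, 4}; ∂g/∂q = -6(q + 4) = 0 at q ∈ {-4}.
The Hessian is diagonal: diag(g_pp, g_qq). Second derivatives: g_pp(-3)=-1512, g_pp(3)=216, g_pp(4)=-252; g_qq(-4)=-6.
Local maxima occur where both diagonal entries negative: (-3, -4), (4, -4). Count: 2.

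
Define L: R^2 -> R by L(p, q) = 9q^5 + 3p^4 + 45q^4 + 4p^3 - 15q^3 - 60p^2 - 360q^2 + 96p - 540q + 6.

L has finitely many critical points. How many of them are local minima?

L separates as a function of p plus a function of q, so ∇L=0 decouples.
∂L/∂p = 12(p - 2)(p - 1)(p + 4) = 0 at p ∈ {-4, 1, 2}; ∂L/∂q = 45(q - 2)(q + 1)(q + 2)(q + 3) = 0 at q ∈ {-3, -2, -1, 2}.
The Hessian is diagonal: diag(L_pp, L_qq). Second derivatives: L_pp(-4)=360, L_pp(1)=-60, L_pp(2)=72; L_qq(-3)=-450, L_qq(-2)=180, L_qq(-1)=-270, L_qq(2)=2700.
Local minima occur where both diagonal entries positive: (-4, -2), (-4, 2), (2, -2), (2, 2). Count: 4.

4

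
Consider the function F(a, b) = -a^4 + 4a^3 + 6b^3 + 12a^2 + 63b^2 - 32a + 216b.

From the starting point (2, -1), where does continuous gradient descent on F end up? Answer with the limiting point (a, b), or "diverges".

F is separable, so gradient descent decouples: a follows -∂F/∂a, b follows -∂F/∂b.
∂F/∂a = -4(a - 4)(a - 1)(a + 2); at a=2 this is 32, so a decreases.
∂F/∂b = 18(b + 3)(b + 4); at b=-1 this is 108, so b decreases.
a converges to its nearest critical value 1 (a local min of the a-part); b converges to -3. The iterate converges to (1, -3).

(1, -3)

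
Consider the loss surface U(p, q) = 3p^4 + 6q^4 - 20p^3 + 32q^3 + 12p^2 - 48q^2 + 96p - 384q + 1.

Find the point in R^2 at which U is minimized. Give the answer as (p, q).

(-1, 2)

U(p,q) separates as A(p) + B(q) + 1, so its minimum is min A + min B + 1.
A'(p) = 12(p - 4)(p - 2)(p + 1) vanishes at p ∈ {-1, 2, 4}; B'(q) = 24(q - 2)(q + 2)(q + 4) vanishes at q ∈ {-4, -2, 2}.
Local minima of A (where A''>0): A(-1)=-61, A(4)=64. Local minima of B: B(-4)=256, B(2)=-608.
So the global minimum of U is A(-1) + B(2) + 1 = -61 − 608 + 1 = -668, attained at (-1, 2).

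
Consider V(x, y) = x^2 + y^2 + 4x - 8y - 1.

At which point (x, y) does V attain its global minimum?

V(x,y) separates as P(x) + Q(y) − 1, so its minimum is min P + min Q − 1.
P'(x) = 2x + 4 vanishes at x ∈ {-2}; Q'(y) = 2y - 8 vanishes at y ∈ {4}.
Local minima of P (where P''>0): P(-2)=-4. Local minima of Q: Q(4)=-16.
So the global minimum of V is P(-2) + Q(4) − 1 = -4 − 16 − 1 = -21, attained at (-2, 4).

(-2, 4)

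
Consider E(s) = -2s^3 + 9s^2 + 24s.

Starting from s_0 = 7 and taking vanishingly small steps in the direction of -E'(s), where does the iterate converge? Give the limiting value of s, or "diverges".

diverges

E'(s) = -6(s - 4)(s + 1), so E'(7) = -144.
Gradient descent moves in the -E' direction, i.e. s is increasing.
There is no critical point above s=7, and E' keeps the same sign, so the iterate runs off to +∞.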